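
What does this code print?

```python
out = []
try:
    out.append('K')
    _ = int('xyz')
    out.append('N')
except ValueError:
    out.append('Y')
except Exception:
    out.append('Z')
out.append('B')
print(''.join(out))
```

Execution trace: 'K' (try body) → 'Y' (except ValueError) → 'B' (after the try/except). Output: KYB

Answer: KYB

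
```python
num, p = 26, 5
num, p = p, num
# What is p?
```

Trace:
`num, p = 26, 5` → num = 26; p = 5
`num, p = p, num` → num = 5; p = 26
So p = 26

Answer: 26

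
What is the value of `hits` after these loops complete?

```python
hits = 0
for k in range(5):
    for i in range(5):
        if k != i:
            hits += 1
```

5² - 5 (exclude diagonal)
`hits` takes the values: 0 → 1 → 2 → 3 → 4 → 5 → 6 → 7 → 8 → 9 → 10 → 11 → 12 → 13 → 14 → 15 → 16 → 17 → 18 → 19 → 20

Answer: 20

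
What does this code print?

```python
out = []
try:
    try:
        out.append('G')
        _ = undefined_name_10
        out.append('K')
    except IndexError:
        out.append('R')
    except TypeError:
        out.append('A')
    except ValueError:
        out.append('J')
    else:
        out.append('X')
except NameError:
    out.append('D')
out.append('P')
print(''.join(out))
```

Execution trace: 'G' (try body) → 'D' (outer except NameError) → 'P' (after the try/except). Output: GDP

Answer: GDP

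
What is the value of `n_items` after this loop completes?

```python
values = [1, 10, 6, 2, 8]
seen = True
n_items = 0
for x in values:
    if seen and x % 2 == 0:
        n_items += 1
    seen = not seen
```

Count even values at even positions
`n_items` takes the values: 0 → 1 → 2

Answer: 2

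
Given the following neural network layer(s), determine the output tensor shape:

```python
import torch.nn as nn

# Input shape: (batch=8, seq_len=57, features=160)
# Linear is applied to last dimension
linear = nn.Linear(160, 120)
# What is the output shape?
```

Input: (8, 57, 160) -> Output: (8, 57, 120)

Answer: (8, 57, 120)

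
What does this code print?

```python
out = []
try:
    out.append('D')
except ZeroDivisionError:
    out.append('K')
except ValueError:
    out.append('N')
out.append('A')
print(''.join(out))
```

Execution trace: 'D' (try body, no exception) → 'A' (after the try/except). Output: DA

Answer: DA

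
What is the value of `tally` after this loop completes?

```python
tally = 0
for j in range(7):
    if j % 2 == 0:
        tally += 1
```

Count numbers divisible by 2 in range(7)
`tally` takes the values: 0 → 1 → 2 → 3 → 4

Answer: 4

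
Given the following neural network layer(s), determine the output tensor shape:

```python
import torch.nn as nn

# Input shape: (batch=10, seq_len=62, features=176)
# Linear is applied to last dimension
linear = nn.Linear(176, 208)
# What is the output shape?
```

Input: (10, 62, 176) -> Output: (10, 62, 208)

Answer: (10, 62, 208)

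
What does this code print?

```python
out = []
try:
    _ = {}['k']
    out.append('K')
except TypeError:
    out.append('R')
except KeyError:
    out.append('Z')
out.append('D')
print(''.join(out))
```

Execution trace: 'Z' (except KeyError) → 'D' (after the try/except). Output: ZD

Answer: ZD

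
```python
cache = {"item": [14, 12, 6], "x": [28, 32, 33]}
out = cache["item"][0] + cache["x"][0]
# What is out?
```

Trace:
`cache = {"item": [14, 12, 6], "x": [28, 32, 33]}` → cache = {'item': [14, 12, 6], 'x': [28, 32, 33]}
`out = cache["item"][0] + cache["x"][0]` → out = 42
So out = 42

Answer: 42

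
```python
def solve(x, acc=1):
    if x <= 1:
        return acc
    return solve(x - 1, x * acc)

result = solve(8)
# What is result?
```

Accumulator trace (n, acc): (8, 1) -> (7, 8) -> (6, 56) -> (5, 336) -> (4, 1680) -> (3, 6720) -> (2, 20160) -> (1, 40320) -> return 40320

Answer: 40320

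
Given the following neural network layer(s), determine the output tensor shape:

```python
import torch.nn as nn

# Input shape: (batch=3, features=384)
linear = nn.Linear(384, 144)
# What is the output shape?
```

Input: (3, 384) -> Output: (3, 144)

Answer: (3, 144)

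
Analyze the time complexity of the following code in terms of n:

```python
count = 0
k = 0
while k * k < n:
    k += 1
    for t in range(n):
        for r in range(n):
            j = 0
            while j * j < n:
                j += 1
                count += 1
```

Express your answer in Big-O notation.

Each loop level contributes: √n × n × n × √n. Multiplying the contributions gives O(n^3).

Answer: O(n^3)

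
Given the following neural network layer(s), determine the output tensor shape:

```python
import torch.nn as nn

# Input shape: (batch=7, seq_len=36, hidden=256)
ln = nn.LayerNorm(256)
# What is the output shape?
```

Input: (7, 36, 256) -> Output: (7, 36, 256)

Answer: (7, 36, 256)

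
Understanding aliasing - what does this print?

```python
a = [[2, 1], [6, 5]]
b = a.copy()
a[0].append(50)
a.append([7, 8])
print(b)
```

Key concept: shallow copy with nested lists.
Step by step:
`a = [[2, 1], [6, 5]]` → a = [[2, 1], [6, 5]]
`b = a.copy()` → b = [[2, 1], [6, 5]]
`a[0].append(50)` → a = [[2, 1, 50], [6, 5]]; b = [[2, 1, 50], [6, 5]]
`a.append([7, 8])` → a = [[2, 1, 50], [6, 5], [7, 8]]
`print(b)` → prints [[2, 1, 50], [6, 5]]

Answer: [[2, 1, 50], [6, 5]]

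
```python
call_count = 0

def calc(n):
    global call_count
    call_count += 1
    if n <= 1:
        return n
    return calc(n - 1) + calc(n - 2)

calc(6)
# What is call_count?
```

Calls(n) = 1 + Calls(n-1) + Calls(n-2); Calls(0)=Calls(1)=1. For n=6 this gives 25.

Answer: 25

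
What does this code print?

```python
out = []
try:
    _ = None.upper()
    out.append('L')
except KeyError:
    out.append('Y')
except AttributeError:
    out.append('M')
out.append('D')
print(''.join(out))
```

Execution trace: 'M' (except AttributeError) → 'D' (after the try/except). Output: MD

Answer: MD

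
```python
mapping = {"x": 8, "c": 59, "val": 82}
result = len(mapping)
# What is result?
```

Trace:
`mapping = {"x": 8, "c": 59, "val": 82}` → mapping = {'x': 8, 'c': 59, 'val': 82}
`result = len(mapping)` → result = 3
So result = 3

Answer: 3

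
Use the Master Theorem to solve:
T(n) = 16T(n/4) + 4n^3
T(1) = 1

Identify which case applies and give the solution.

a=16, b=4, f(n)=4n^3. log_4(16) = 2. Since c=3 > 2 and the regularity condition holds (16(n/4)^3 = (16/4^3)n^3 with 16/4^3 < 1), Case 3 applies: T(n) = Θ(f(n)) = O(n^3).

Answer: O(n^3) - Case 3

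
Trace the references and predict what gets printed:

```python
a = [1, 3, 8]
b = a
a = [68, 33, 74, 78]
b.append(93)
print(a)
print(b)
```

Key concept: rebinding vs mutation: a is rebound to a new list, b still points at the original.
Step by step:
`a = [1, 3, 8]` → a = [1, 3, 8]
`b = a` → b = [1, 3, 8] (same object as a)
`a = [68, 33, 74, 78]` → a = [68, 33, 74, 78]
`b.append(93)` → b = [1, 3, 8, 93]
`print(a)` → prints [68, 33, 74, 78]
`print(b)` → prints [1, 3, 8, 93]

Answer:
[68, 33, 74, 78]
[1, 3, 8, 93]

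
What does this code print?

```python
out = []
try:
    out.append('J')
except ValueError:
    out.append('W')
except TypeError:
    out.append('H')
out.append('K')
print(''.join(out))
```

Execution trace: 'J' (try body, no exception) → 'K' (after the try/except). Output: JK

Answer: JK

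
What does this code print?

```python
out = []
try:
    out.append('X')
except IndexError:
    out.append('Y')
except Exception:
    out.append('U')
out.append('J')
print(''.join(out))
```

Execution trace: 'X' (try body, no exception) → 'J' (after the try/except). Output: XJ

Answer: XJ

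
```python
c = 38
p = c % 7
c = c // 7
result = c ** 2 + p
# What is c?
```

Trace:
`c = 38` → c = 38
`p = c % 7` → p = 3
`c = c // 7` → c = 5
`result = c ** 2 + p` → result = 28
So c = 5

Answer: 5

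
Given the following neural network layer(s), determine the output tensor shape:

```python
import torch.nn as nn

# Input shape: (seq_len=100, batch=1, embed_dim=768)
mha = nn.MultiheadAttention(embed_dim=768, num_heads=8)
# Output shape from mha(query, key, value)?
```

Input: (100, 1, 768) -> Output: (100, 1, 768)

Answer: (100, 1, 768)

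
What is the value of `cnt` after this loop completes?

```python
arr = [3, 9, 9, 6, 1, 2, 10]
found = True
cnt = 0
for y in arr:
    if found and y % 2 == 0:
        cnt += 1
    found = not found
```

Count even values at even positions
`cnt` takes the values: 0 → 1

Answer: 1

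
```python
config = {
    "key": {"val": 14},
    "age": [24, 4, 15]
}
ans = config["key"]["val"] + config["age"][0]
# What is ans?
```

Trace:
`config = { ...` → config = {'key': {'val': 14}, 'age': [24, 4, 15]}
`ans = config["key"]["val"] + config["age"][0]` → ans = 38
So ans = 38

Answer: 38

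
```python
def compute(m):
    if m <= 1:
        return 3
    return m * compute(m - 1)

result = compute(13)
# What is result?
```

compute(13) = 13 * 12 * 11 * 10 * 9 * 8 * 7 * 6 * 5 * 4 * 3 * 2 * 3 = 18681062400

Answer: 18681062400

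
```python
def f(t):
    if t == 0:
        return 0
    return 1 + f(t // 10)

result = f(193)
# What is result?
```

Count of digits of 193: 3

Answer: 3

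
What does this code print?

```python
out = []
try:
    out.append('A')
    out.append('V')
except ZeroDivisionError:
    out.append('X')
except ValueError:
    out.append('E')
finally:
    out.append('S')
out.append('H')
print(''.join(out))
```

Execution trace: 'A' (try body) → 'V' (try body, no exception) → 'S' (finally) → 'H' (after the try/except). Output: AVSH

Answer: AVSH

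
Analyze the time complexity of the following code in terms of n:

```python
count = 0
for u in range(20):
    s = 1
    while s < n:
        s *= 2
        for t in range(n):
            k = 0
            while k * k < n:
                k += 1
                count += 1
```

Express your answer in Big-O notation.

Each loop level contributes: 1 × log n × n × √n. Multiplying the contributions gives O(n√n log n).

Answer: O(n√n log n)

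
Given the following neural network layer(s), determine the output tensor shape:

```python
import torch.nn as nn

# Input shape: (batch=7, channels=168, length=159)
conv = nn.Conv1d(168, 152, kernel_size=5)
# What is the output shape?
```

Input: (7, 168, 159) -> Output: (7, 152, 155)

Answer: (7, 152, 155)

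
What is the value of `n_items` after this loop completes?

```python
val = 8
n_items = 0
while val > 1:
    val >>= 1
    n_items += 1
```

Count right shifts until 1
`n_items` takes the values: 0 → 1 → 2 → 3

Answer: 3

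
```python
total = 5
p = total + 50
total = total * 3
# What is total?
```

Trace:
`total = 5` → total = 5
`p = total + 50` → p = 55
`total = total * 3` → total = 15
So total = 15

Answer: 15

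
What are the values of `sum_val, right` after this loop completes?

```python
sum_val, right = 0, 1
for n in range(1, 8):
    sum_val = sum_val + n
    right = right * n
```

Sum and factorial of 1 to 7
`sum_val, right` takes the values: (0, 1) → (1, 1) → (3, 1) → (3, 2) → (6, 2) → (6, 6) → (10, 6) → (10, 24) → (15, 24) → (15, 120) → (21, 120) → (21, 720) → (28, 720) → (28, 5040)

Answer: 28, 5040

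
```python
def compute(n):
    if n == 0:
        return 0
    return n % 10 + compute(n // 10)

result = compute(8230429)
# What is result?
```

Sum of digits of 8230429: 9 + 2 + 4 + 0 + 3 + 2 + 8 = 28

Answer: 28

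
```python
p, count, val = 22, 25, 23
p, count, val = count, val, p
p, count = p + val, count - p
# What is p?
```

Trace:
`p, count, val = 22, 25, 23` → p = 22; count = 25; val = 23
`p, count, val = count, val, p` → p = 25; count = 23; val = 22
`p, count = p + val, count - p` → p = 47; count = -2
So p = 47

Answer: 47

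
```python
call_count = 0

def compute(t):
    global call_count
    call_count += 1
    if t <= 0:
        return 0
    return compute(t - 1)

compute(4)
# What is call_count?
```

Linear recursion stepping by 1: 5 calls from t=4 down to ≤0.

Answer: 5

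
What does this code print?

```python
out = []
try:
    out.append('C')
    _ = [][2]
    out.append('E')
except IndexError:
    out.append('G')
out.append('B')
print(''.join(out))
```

Execution trace: 'C' (try body) → 'G' (except IndexError) → 'B' (after the try/except). Output: CGB

Answer: CGB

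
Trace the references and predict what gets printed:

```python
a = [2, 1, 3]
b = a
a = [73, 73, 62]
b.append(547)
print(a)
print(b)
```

Key concept: rebinding vs mutation: a is rebound to a new list, b still points at the original.
Step by step:
`a = [2, 1, 3]` → a = [2, 1, 3]
`b = a` → b = [2, 1, 3] (same object as a)
`a = [73, 73, 62]` → a = [73, 73, 62]
`b.append(547)` → b = [2, 1, 3, 547]
`print(a)` → prints [73, 73, 62]
`print(b)` → prints [2, 1, 3, 547]

Answer:
[73, 73, 62]
[2, 1, 3, 547]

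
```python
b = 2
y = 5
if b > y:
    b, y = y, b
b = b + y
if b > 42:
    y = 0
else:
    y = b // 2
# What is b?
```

Trace:
`b = 2` → b = 2
`y = 5` → y = 5
`if b > y: ...` → b > y is False → no variable changes
`b = b + y` → b = 7
`if b > 42: ...` → b > 42 is False, take else branch → y = 3
So b = 7

Answer: 7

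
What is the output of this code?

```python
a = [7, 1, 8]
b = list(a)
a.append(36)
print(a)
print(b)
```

Key concept: list() constructor creates copy.
Step by step:
`a = [7, 1, 8]` → a = [7, 1, 8]
`b = list(a)` → b = [7, 1, 8]
`a.append(36)` → a = [7, 1, 8, 36]
`print(a)` → prints [7, 1, 8, 36]
`print(b)` → prints [7, 1, 8]

Answer:
[7, 1, 8, 36]
[7, 1, 8]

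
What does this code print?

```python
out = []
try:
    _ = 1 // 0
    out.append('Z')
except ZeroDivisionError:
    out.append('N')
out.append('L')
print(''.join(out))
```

Execution trace: 'N' (except ZeroDivisionError) → 'L' (after the try/except). Output: NL

Answer: NL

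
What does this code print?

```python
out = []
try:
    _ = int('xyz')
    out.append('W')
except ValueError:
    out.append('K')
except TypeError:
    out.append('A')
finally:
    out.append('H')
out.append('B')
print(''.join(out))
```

Execution trace: 'K' (except ValueError) → 'H' (finally) → 'B' (after the try/except). Output: KHB

Answer: KHB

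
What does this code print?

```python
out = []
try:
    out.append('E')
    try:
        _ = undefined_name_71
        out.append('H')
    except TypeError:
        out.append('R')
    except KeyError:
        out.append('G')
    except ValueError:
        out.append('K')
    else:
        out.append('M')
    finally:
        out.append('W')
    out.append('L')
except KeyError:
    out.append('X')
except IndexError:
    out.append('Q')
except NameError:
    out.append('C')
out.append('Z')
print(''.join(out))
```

Execution trace: 'E' (try body) → 'W' (inner finally) → 'C' (except NameError) → 'Z' (after the try/except). Output: EWCZ

Answer: EWCZ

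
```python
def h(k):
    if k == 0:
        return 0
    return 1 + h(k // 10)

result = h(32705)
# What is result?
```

Count of digits of 32705: 5

Answer: 5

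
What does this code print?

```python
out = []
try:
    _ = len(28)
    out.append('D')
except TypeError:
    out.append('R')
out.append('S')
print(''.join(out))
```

Execution trace: 'R' (except TypeError) → 'S' (after the try/except). Output: RS

Answer: RS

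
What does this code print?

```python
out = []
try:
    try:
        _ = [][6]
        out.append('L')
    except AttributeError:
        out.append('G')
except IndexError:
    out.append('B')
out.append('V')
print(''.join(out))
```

Execution trace: 'B' (outer except IndexError) → 'V' (after the try/except). Output: BV

Answer: BV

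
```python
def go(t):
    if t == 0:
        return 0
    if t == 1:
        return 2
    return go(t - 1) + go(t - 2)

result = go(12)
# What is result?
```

Build up from base cases: go(0)=0, go(1)=2, go(2)=2, go(3)=4, go(4)=6, go(5)=10, go(6)=16, ..., go(12)=288

Answer: 288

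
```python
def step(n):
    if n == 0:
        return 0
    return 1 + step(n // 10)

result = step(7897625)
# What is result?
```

Count of digits of 7897625: 7

Answer: 7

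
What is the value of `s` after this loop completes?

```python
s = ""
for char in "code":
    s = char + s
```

Reverse 'code'
`s` takes the values: "" → "c" → "oc" → "doc" → "edoc"

Answer: "edoc"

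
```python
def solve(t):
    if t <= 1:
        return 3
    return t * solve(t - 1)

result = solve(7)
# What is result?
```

solve(7) = 7 * 6 * 5 * 4 * 3 * 2 * 3 = 15120

Answer: 15120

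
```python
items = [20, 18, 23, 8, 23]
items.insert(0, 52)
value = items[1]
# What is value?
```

Trace:
`items = [20, 18, 23, 8, 23]` → items = [20, 18, 23, 8, 23]
`items.insert(0, 52)` → items = [52, 20, 18, 23, 8, 23]
`value = items[1]` → value = 20
So value = 20

Answer: 20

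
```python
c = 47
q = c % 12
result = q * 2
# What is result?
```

Trace:
`c = 47` → c = 47
`q = c % 12` → q = 11
`result = q * 2` → result = 22
So result = 22

Answer: 22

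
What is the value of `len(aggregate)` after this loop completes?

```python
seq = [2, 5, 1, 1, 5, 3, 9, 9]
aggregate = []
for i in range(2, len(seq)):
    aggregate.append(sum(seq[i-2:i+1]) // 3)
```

Number of 3-element averages
`aggregate` takes the values: [] → [2] → [2, 2] → [2, 2, 2] → [2, 2, 2, 3] → [2, 2, 2, 3, 5] → [2, 2, 2, 3, 5, 7]
So `len(aggregate)` = 6

Answer: 6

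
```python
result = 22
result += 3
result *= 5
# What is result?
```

Trace:
`result = 22` → result = 22
`result += 3` → result = 25
`result *= 5` → result = 125
So result = 125

Answer: 125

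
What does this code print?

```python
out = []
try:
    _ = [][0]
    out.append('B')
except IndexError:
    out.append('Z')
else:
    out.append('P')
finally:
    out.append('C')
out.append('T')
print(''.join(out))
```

Execution trace: 'Z' (except IndexError) → 'C' (finally) → 'T' (after the try/except). Output: ZCT

Answer: ZCT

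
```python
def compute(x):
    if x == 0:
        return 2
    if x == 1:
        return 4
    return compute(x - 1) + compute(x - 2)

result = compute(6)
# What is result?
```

Build up from base cases: compute(0)=2, compute(1)=4, compute(2)=6, compute(3)=10, compute(4)=16, compute(5)=26, compute(6)=42

Answer: 42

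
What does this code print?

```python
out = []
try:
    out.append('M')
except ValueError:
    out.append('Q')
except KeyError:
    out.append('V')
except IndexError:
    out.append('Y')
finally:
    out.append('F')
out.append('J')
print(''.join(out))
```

Execution trace: 'M' (try body, no exception) → 'F' (finally) → 'J' (after the try/except). Output: MFJ

Answer: MFJ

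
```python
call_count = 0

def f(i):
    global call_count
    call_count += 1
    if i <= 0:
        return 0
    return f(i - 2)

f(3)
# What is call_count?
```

Linear recursion stepping by 2: 3 calls from i=3 down to ≤0.

Answer: 3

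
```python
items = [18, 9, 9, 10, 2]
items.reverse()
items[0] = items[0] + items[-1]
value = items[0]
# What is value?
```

Trace:
`items = [18, 9, 9, 10, 2]` → items = [18, 9, 9, 10, 2]
`items.reverse()` → items = [2, 10, 9, 9, 18]
`items[0] = items[0] + items[-1]` → items = [20, 10, 9, 9, 18]
`value = items[0]` → value = 20
So value = 20

Answer: 20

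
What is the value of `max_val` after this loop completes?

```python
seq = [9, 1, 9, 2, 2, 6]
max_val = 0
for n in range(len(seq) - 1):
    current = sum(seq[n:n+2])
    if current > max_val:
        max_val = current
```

Max sum of 2-element window in [9, 1, 9, 2, 2, 6]
`max_val` takes the values: 0 → 10 → 11

Answer: 11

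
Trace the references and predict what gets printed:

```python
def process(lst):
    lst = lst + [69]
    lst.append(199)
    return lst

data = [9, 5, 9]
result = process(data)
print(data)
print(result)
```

Key concept: rebinding parameter vs mutation.
Step by step:
`data = [9, 5, 9]` → data = [9, 5, 9]
`result = process(data)` → result = [9, 5, 9, 69, 199]
`print(data)` → prints [9, 5, 9]
`print(result)` → prints [9, 5, 9, 69, 199]

Answer:
[9, 5, 9]
[9, 5, 9, 69, 199]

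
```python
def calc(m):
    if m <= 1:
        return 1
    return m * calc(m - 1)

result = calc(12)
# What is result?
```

calc(12) = 12 * 11 * 10 * 9 * 8 * 7 * 6 * 5 * 4 * 3 * 2 * 1 = 479001600

Answer: 479001600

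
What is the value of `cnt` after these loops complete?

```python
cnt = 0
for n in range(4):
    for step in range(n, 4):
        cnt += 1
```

Upper triangle: 4 + 3 + ... + 1
`cnt` takes the values: 0 → 1 → 2 → 3 → 4 → 5 → 6 → 7 → 8 → 9 → 10

Answer: 10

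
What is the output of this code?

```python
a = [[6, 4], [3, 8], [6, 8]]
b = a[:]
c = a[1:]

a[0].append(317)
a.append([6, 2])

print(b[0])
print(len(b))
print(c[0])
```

Key concept: slice with nested mutation.
Step by step:
`a = [[6, 4], [3, 8], [6, 8]]` → a = [[6, 4], [3, 8], [6, 8]]
`b = a[:]` → b = [[6, 4], [3, 8], [6, 8]]
`c = a[1:]` → c = [[3, 8], [6, 8]]
`a[0].append(317)` → a = [[6, 4, 317], [3, 8], [6, 8]]; b = [[6, 4, 317], [3, 8], [6, 8]]
`a.append([6, 2])` → a = [[6, 4, 317], [3, 8], [6, 8], [6, 2]]
`print(b[0])` → prints [6, 4, 317]
`print(len(b))` → prints 3
`print(c[0])` → prints [3, 8]

Answer:
[6, 4, 317]
3
[3, 8]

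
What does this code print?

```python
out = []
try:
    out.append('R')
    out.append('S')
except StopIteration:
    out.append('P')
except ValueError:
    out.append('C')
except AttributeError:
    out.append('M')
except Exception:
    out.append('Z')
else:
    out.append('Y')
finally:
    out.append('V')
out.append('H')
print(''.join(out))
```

Execution trace: 'R' (try body) → 'S' (try body, no exception) → 'Y' (else) → 'V' (finally) → 'H' (after the try/except). Output: RSYVH

Answer: RSYVH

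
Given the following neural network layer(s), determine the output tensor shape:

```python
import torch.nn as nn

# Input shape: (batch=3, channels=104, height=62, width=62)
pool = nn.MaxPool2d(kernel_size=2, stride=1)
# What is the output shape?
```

Input: (3, 104, 62, 62) -> Output: (3, 104, 61, 61)

Answer: (3, 104, 61, 61)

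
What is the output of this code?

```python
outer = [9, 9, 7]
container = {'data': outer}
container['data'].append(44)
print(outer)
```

Key concept: dict holds reference to list.
Step by step:
`outer = [9, 9, 7]` → outer = [9, 9, 7]
`container = {'data': outer}` → container = {'data': [9, 9, 7]}
`container['data'].append(44)` → outer = [9, 9, 7, 44]; container = {'data': [9, 9, 7, 44]}
`print(outer)` → prints [9, 9, 7, 44]

Answer: [9, 9, 7, 44]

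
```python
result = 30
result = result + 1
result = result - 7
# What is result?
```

Trace:
`result = 30` → result = 30
`result = result + 1` → result = 31
`result = result - 7` → result = 24
So result = 24

Answer: 24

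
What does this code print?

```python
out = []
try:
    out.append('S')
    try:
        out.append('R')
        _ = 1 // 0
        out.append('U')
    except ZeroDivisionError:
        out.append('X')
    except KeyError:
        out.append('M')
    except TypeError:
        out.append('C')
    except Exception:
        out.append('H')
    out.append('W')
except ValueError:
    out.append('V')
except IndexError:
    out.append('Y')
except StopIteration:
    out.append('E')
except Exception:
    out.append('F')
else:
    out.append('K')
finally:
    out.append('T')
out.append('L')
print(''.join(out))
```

Execution trace: 'S' (try body) → 'R' (inner try body) → 'X' (inner except ZeroDivisionError) → 'W' (try body, no exception) → 'K' (else) → 'T' (finally) → 'L' (after the try/except). Output: SRXWKTL

Answer: SRXWKTL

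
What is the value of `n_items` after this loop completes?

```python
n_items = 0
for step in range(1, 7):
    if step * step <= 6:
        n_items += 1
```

Count numbers where step² ≤ 6
`n_items` takes the values: 0 → 1 → 2

Answer: 2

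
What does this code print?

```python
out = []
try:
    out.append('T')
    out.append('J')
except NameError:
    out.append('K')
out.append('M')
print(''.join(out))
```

Execution trace: 'T' (try body) → 'J' (try body, no exception) → 'M' (after the try/except). Output: TJM

Answer: TJM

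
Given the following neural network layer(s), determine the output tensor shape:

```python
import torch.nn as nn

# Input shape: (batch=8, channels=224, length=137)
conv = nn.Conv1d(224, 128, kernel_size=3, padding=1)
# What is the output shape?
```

Input: (8, 224, 137) -> Output: (8, 128, 137)

Answer: (8, 128, 137)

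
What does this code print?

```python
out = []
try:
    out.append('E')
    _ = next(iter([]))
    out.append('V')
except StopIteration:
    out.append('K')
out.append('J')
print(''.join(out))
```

Execution trace: 'E' (try body) → 'K' (except StopIteration) → 'J' (after the try/except). Output: EKJ

Answer: EKJ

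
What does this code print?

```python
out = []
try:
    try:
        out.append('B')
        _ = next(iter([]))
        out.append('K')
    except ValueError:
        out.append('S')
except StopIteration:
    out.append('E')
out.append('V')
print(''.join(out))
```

Execution trace: 'B' (inner try body) → 'E' (outer except StopIteration) → 'V' (after the try/except). Output: BEV

Answer: BEV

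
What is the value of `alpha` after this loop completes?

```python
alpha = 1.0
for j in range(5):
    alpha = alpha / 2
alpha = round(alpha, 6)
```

Halving LR 5 times: 1 / 2^5
`alpha` takes the values: 1.0 → 0.5 → 0.25 → 0.125 → 0.0625 → 0.03125

Answer: 0.03125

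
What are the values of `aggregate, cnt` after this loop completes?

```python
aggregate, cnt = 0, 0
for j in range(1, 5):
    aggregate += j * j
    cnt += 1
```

Sum of squares and count
`aggregate, cnt` takes the values: (0, 0) → (1, 0) → (1, 1) → (5, 1) → (5, 2) → (14, 2) → (14, 3) → (30, 3) → (30, 4)

Answer: 30, 4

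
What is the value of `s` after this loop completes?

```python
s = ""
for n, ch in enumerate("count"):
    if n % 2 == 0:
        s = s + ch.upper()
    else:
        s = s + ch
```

Uppercase even positions in 'count'
`s` takes the values: "" → "C" → "Co" → "CoU" → "CoUn" → "CoUnT"

Answer: "CoUnT"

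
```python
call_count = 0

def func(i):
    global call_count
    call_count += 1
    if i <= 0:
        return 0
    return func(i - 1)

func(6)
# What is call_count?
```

Linear recursion stepping by 1: 7 calls from i=6 down to ≤0.

Answer: 7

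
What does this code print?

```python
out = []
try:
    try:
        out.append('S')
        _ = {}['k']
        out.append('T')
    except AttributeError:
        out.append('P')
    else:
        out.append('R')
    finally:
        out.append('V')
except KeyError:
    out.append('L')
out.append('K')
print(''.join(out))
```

Execution trace: 'S' (try body) → 'V' (finally) → 'L' (outer except KeyError) → 'K' (after the try/except). Output: SVLK

Answer: SVLK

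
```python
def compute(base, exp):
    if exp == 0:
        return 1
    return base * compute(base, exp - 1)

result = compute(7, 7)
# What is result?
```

compute(7, 7) = 7 * 7 * 7 * 7 * 7 * 7 * 7 = 823543

Answer: 823543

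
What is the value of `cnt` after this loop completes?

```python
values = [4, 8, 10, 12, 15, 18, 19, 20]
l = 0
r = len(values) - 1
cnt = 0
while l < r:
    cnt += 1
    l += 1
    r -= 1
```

Iterations until pointers meet (list length 8)
`cnt` takes the values: 0 → 1 → 2 → 3 → 4

Answer: 4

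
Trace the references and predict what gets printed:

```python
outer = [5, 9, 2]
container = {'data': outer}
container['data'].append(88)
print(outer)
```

Key concept: dict holds reference to list.
Step by step:
`outer = [5, 9, 2]` → outer = [5, 9, 2]
`container = {'data': outer}` → container = {'data': [5, 9, 2]}
`container['data'].append(88)` → outer = [5, 9, 2, 88]; container = {'data': [5, 9, 2, 88]}
`print(outer)` → prints [5, 9, 2, 88]

Answer: [5, 9, 2, 88]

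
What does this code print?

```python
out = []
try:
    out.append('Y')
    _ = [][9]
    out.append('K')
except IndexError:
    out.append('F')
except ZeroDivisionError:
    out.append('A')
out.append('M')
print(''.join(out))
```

Execution trace: 'Y' (try body) → 'F' (except IndexError) → 'M' (after the try/except). Output: YFM

Answer: YFM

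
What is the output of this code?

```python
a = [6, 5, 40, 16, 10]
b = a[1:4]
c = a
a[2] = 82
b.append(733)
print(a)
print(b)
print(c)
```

Key concept: slice vs alias.
Step by step:
`a = [6, 5, 40, 16, 10]` → a = [6, 5, 40, 16, 10]
`b = a[1:4]` → b = [5, 40, 16]
`c = a` → c = [6, 5, 40, 16, 10] (same object as a)
`a[2] = 82` → a = [6, 5, 82, 16, 10] (same object as c); c = [6, 5, 82, 16, 10] (same object as a)
`b.append(733)` → b = [5, 40, 16, 733]
`print(a)` → prints [6, 5, 82, 16, 10]
`print(b)` → prints [5, 40, 16, 733]
`print(c)` → prints [6, 5, 82, 16, 10]

Answer:
[6, 5, 82, 16, 10]
[5, 40, 16, 733]
[6, 5, 82, 16, 10]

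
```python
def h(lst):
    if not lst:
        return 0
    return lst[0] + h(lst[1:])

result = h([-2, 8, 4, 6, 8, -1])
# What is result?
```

(-2) + 8 + 4 + 6 + 8 + (-1) + 0 = 23

Answer: 23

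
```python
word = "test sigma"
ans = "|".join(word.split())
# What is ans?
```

Trace:
`word = "test sigma"` → word = 'test sigma'
`ans = "|".join(word.split())` → ans = 'test|sigma'
So ans = 'test|sigma'

Answer: 'test|sigma'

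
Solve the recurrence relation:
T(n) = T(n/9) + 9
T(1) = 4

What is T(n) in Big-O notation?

Each step divides n by 9 and adds 9. After log_9(n) steps we reach T(1)=4. So T(n) = 9·log_9(n) + 4 = O(log n).

Answer: O(log n)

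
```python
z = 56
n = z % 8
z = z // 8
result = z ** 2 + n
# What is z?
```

Trace:
`z = 56` → z = 56
`n = z % 8` → n = 0
`z = z // 8` → z = 7
`result = z ** 2 + n` → result = 49
So z = 7

Answer: 7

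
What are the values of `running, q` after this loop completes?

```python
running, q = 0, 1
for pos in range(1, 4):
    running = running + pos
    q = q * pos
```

Sum and factorial of 1 to 3
`running, q` takes the values: (0, 1) → (1, 1) → (3, 1) → (3, 2) → (6, 2) → (6, 6)

Answer: 6, 6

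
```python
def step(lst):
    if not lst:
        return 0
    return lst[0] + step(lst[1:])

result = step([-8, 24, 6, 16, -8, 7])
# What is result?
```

(-8) + 24 + 6 + 16 + (-8) + 7 + 0 = 37

Answer: 37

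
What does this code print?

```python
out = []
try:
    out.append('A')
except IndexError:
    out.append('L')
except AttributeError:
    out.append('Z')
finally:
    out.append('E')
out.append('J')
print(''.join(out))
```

Execution trace: 'A' (try body, no exception) → 'E' (finally) → 'J' (after the try/except). Output: AEJ

Answer: AEJ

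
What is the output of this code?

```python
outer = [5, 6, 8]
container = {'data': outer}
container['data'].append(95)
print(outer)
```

Key concept: dict holds reference to list.
Step by step:
`outer = [5, 6, 8]` → outer = [5, 6, 8]
`container = {'data': outer}` → container = {'data': [5, 6, 8]}
`container['data'].append(95)` → outer = [5, 6, 8, 95]; container = {'data': [5, 6, 8, 95]}
`print(outer)` → prints [5, 6, 8, 95]

Answer: [5, 6, 8, 95]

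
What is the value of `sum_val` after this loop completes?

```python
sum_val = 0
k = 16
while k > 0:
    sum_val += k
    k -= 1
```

Sum 16 down to 1
`sum_val` takes the values: 0 → 16 → 31 → 45 → 58 → 70 → 81 → 91 → 100 → 108 → 115 → 121 → 126 → 130 → 133 → 135 → 136

Answer: 136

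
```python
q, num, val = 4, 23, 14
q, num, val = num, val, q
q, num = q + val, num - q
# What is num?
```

Trace:
`q, num, val = 4, 23, 14` → q = 4; num = 23; val = 14
`q, num, val = num, val, q` → q = 23; num = 14; val = 4
`q, num = q + val, num - q` → q = 27; num = -9
So num = -9

Answer: -9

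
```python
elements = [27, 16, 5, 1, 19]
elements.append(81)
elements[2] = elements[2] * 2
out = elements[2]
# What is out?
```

Trace:
`elements = [27, 16, 5, 1, 19]` → elements = [27, 16, 5, 1, 19]
`elements.append(81)` → elements = [27, 16, 5, 1, 19, 81]
`elements[2] = elements[2] * 2` → elements = [27, 16, 10, 1, 19, 81]
`out = elements[2]` → out = 10
So out = 10

Answer: 10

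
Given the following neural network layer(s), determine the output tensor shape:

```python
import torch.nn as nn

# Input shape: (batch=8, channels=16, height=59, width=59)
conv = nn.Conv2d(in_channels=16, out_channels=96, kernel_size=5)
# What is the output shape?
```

Input: (8, 16, 59, 59) -> Output: (8, 96, 55, 55)

Answer: (8, 96, 55, 55)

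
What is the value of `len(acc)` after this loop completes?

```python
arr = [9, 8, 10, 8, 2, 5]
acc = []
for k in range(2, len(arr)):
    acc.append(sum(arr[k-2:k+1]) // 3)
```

Number of 3-element averages
`acc` takes the values: [] → [9] → [9, 8] → [9, 8, 6] → [9, 8, 6, 5]
So `len(acc)` = 4

Answer: 4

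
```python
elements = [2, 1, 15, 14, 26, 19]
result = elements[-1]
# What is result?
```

Trace:
`elements = [2, 1, 15, 14, 26, 19]` → elements = [2, 1, 15, 14, 26, 19]
`result = elements[-1]` → result = 19
So result = 19

Answer: 19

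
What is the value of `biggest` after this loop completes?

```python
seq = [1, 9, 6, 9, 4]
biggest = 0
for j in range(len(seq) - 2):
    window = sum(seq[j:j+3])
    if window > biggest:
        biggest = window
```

Max sum of 3-element window in [1, 9, 6, 9, 4]
`biggest` takes the values: 0 → 16 → 24

Answer: 24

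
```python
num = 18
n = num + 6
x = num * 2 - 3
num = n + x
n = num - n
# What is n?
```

Trace:
`num = 18` → num = 18
`n = num + 6` → n = 24
`x = num * 2 - 3` → x = 33
`num = n + x` → num = 57
`n = num - n` → n = 33
So n = 33

Answer: 33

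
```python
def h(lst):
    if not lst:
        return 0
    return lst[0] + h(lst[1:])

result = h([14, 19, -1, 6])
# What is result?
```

14 + 19 + (-1) + 6 + 0 = 38

Answer: 38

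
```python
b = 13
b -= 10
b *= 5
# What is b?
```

Trace:
`b = 13` → b = 13
`b -= 10` → b = 3
`b *= 5` → b = 15
So b = 15

Answer: 15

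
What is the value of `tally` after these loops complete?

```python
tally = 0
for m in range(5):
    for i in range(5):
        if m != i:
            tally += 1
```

5² - 5 (exclude diagonal)
`tally` takes the values: 0 → 1 → 2 → 3 → 4 → 5 → 6 → 7 → 8 → 9 → 10 → 11 → 12 → 13 → 14 → 15 → 16 → 17 → 18 → 19 → 20

Answer: 20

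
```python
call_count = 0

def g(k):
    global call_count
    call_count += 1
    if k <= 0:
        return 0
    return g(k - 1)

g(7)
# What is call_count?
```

Linear recursion stepping by 1: 8 calls from k=7 down to ≤0.

Answer: 8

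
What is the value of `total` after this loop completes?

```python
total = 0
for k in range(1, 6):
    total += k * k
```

Sum of squares 1² to 5² = 55
`total` takes the values: 0 → 1 → 5 → 14 → 30 → 55

Answer: 55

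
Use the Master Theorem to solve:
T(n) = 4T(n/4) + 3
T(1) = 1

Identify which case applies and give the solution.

a=4, b=4, f(n)=3. log_4(4) = 1. Since c=0 < 1, Case 1 applies: T(n) = Θ(n^log_b(a)) = O(n).

Answer: O(n) - Case 1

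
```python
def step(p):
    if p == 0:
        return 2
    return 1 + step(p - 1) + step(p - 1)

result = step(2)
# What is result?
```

step(p) = 1 + 2·step(p-1), step(0)=2. Closed form: (2+1)·2^2 - 1 = 11.

Answer: 11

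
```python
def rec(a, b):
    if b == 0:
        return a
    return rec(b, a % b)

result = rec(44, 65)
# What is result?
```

rec(44, 65) -> rec(65, 44) -> rec(44, 21) -> rec(21, 2) -> rec(2, 1) -> rec(1, 0) -> 1

Answer: 1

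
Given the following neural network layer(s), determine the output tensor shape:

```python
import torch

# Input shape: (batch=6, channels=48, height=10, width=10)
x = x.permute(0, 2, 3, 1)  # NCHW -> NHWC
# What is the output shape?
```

Input: (6, 48, 10, 10) -> Output: (6, 10, 10, 48)

Answer: (6, 10, 10, 48)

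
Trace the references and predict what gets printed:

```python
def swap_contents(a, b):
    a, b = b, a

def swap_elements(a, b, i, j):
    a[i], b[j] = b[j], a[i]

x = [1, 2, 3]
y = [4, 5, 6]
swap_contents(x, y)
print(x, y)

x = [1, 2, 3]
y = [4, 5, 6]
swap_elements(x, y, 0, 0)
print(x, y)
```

Key concept: parameter rebinding vs mutation.
Step by step:
`x = [1, 2, 3]` → x = [1, 2, 3]
`y = [4, 5, 6]` → y = [4, 5, 6]
`swap_contents(x, y)` → no visible change to tracked variables
`print(x, y)` → prints [1, 2, 3] [4, 5, 6]
`x = [1, 2, 3]` → x = [1, 2, 3]
`y = [4, 5, 6]` → y = [4, 5, 6]
`swap_elements(x, y, 0, 0)` → x = [4, 2, 3]; y = [1, 5, 6]
`print(x, y)` → prints [4, 2, 3] [1, 5, 6]

Answer:
[1, 2, 3] [4, 5, 6]
[4, 2, 3] [1, 5, 6]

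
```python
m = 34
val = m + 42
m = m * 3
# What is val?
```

Trace:
`m = 34` → m = 34
`val = m + 42` → val = 76
`m = m * 3` → m = 102
So val = 76

Answer: 76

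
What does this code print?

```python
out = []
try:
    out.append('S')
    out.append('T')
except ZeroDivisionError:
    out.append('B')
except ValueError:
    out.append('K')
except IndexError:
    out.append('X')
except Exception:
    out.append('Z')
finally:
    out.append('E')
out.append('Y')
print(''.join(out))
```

Execution trace: 'S' (try body) → 'T' (try body, no exception) → 'E' (finally) → 'Y' (after the try/except). Output: STEY

Answer: STEY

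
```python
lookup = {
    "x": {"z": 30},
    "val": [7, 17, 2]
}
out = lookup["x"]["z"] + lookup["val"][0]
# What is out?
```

Trace:
`lookup = { ...` → lookup = {'x': {'z': 30}, 'val': [7, 17, 2]}
`out = lookup["x"]["z"] + lookup["val"][0]` → out = 37
So out = 37

Answer: 37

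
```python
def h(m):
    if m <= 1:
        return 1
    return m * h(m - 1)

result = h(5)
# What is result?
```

h(5) = 5 * 4 * 3 * 2 * 1 = 120

Answer: 120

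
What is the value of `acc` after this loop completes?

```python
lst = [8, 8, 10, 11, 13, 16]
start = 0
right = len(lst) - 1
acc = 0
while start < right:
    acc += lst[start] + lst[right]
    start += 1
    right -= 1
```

Sum of pairs from ends
`acc` takes the values: 0 → 24 → 45 → 66

Answer: 66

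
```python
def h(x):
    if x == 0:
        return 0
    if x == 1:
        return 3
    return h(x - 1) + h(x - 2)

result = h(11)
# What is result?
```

Build up from base cases: h(0)=0, h(1)=3, h(2)=3, h(3)=6, h(4)=9, h(5)=15, h(6)=24, ..., h(11)=267

Answer: 267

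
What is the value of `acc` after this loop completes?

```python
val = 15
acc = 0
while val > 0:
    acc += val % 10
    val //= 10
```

Sum digits of 15
`acc` takes the values: 0 → 5 → 6

Answer: 6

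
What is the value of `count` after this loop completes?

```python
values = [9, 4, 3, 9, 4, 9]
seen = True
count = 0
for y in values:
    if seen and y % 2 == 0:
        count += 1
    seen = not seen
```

Count even values at even positions
`count` takes the values: 0 → 1

Answer: 1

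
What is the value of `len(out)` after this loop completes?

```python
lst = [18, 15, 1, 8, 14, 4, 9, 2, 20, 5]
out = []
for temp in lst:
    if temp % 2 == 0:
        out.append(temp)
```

Count even numbers in [18, 15, 1, 8, 14, 4, 9, 2, 20, 5]
`out` takes the values: [] → [18] → [18, 8] → [18, 8, 14] → [18, 8, 14, 4] → [18, 8, 14, 4, 2] → [18, 8, 14, 4, 2, 20]
So `len(out)` = 6

Answer: 6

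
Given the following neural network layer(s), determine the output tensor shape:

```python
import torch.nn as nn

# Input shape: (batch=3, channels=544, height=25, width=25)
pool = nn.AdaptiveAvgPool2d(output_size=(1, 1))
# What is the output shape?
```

Input: (3, 544, 25, 25) -> Output: (3, 544, 1, 1)

Answer: (3, 544, 1, 1)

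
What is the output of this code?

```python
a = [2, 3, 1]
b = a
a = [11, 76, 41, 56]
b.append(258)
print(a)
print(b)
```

Key concept: rebinding vs mutation: a is rebound to a new list, b still points at the original.
Step by step:
`a = [2, 3, 1]` → a = [2, 3, 1]
`b = a` → b = [2, 3, 1] (same object as a)
`a = [11, 76, 41, 56]` → a = [11, 76, 41, 56]
`b.append(258)` → b = [2, 3, 1, 258]
`print(a)` → prints [11, 76, 41, 56]
`print(b)` → prints [2, 3, 1, 258]

Answer:
[11, 76, 41, 56]
[2, 3, 1, 258]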